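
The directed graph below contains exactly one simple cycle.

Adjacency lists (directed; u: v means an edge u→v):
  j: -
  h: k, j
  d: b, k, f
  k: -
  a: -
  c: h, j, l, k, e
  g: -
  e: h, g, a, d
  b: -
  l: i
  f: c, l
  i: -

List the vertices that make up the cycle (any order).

c, d, e, f

DFS with gray/black marking from d:
d gray
  b gray
  b black
  k gray
  k black
  f gray
    c gray
      h gray
        h→k: k black — skip
        j gray
        j black
      h black
      c→j: j black — skip
      l gray
        i gray
        i black
      l black
      c→k: k black — skip
      e gray
        e→h: h black — skip
        g gray
        g black
        a gray
        a black
        e→d: d is gray → back edge
Back edge closes the cycle d → f → c → e → d; its vertices are {c, d, e, f}.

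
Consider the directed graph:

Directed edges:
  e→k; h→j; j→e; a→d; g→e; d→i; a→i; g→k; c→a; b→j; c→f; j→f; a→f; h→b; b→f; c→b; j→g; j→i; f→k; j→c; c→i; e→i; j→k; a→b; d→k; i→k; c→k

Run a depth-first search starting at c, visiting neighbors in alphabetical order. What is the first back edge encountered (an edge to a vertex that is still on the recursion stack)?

DFS from c (visiting neighbors in alphabetical order); mark gray on enter, black on exit:
c gray
  a gray
    b gray
      f gray
        k gray
        k black
      f black
      j gray
        j→c: c is gray → back edge
First back edge: j → c.

j→c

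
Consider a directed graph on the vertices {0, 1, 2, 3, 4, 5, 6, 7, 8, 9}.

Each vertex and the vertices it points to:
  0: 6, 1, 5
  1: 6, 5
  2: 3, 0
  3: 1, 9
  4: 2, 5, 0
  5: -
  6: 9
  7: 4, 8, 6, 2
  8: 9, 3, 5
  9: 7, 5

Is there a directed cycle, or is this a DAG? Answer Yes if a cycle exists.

Yes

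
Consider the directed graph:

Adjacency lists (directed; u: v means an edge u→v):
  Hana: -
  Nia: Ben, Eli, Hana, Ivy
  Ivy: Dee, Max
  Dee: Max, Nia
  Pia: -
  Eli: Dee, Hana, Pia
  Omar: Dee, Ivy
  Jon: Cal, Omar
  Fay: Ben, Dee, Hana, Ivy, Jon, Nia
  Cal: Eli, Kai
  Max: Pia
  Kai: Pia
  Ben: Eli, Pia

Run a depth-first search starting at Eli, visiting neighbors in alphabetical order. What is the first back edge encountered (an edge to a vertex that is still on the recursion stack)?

DFS from Eli (visiting neighbors in alphabetical order); mark gray on enter, black on exit:
Eli gray
  Dee gray
    Max gray
      Pia gray
      Pia black
    Max black
    Nia gray
      Ben gray
        Ben→Eli: Eli is gray → back edge
First back edge: Ben → Eli.

Ben→Eli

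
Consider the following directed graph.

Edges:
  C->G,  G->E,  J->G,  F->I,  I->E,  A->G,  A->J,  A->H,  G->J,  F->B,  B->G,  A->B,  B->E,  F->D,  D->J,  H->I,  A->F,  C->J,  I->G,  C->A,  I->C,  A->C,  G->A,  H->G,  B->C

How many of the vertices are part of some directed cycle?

9

A vertex is on a directed cycle iff it belongs to a strongly connected component of size ≥ 2 (or has a self-loop).
The vertices on cycles are {A, B, C, D, F, G, H, I, J} — 9 in total.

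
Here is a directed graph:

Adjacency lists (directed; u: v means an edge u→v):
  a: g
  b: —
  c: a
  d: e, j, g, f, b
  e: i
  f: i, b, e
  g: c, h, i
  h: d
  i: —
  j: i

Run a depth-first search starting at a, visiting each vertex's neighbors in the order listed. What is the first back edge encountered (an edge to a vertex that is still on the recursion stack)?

DFS from a (visiting each vertex's neighbors in the order listed); mark gray on enter, black on exit:
a gray
  g gray
    c gray
      c→a: a is gray → back edge
First back edge: c → a.

c→a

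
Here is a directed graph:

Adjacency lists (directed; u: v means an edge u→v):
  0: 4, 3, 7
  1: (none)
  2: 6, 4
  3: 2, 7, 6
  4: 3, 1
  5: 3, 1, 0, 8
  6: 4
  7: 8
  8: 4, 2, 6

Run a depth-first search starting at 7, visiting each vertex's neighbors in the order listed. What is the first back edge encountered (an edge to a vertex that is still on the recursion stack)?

6->4

DFS from 7 (visiting each vertex's neighbors in the order listed); mark gray on enter, black on exit:
7 gray
  8 gray
    4 gray
      3 gray
        2 gray
          6 gray
            6→4: 4 is gray → back edge
First back edge: 6 → 4.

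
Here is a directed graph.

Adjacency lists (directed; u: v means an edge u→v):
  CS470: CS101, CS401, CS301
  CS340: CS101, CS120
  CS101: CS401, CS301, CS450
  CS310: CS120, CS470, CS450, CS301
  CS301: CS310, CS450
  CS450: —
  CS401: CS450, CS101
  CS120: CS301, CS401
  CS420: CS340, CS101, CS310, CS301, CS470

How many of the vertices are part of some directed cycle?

6

A vertex is on a directed cycle iff it belongs to a strongly connected component of size ≥ 2 (or has a self-loop).
The vertices on cycles are {CS101, CS120, CS301, CS310, CS401, CS470} — 6 in total.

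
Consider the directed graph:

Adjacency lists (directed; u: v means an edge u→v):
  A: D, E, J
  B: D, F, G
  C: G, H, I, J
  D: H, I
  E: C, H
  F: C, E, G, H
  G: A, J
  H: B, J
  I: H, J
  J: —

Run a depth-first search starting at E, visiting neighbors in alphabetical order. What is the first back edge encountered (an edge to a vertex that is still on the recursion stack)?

DFS from E (visiting neighbors in alphabetical order); mark gray on enter, black on exit:
E gray
  C gray
    G gray
      A gray
        D gray
          H gray
            B gray
              B→D: D is gray → back edge
First back edge: B → D.

B->D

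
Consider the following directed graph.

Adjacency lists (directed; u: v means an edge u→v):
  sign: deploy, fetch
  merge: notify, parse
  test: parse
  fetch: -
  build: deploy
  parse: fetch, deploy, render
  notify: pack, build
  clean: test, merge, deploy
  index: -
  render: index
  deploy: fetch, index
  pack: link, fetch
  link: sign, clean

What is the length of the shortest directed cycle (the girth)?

For each vertex v, BFS finds the shortest path from v back to v.
The shortest such closed walk is notify → pack → link → clean → merge → notify, length 5.

5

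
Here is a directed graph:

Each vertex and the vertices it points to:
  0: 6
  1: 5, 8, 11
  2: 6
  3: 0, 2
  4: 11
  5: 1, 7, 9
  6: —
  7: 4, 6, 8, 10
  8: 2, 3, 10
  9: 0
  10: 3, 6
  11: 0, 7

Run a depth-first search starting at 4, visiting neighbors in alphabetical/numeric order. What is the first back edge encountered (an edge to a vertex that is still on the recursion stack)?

7->4

DFS from 4 (visiting neighbors in alphabetical/numeric order); mark gray on enter, black on exit:
4 gray
  11 gray
    0 gray
      6 gray
      6 black
    0 black
    7 gray
      7→4: 4 is gray → back edge
First back edge: 7 → 4.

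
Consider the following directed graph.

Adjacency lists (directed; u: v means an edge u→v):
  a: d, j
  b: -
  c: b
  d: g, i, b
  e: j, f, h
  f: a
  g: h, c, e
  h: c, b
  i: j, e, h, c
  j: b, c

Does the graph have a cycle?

DFS with white/gray/black marking, starting from i:
i gray
  j gray
    b gray
    b black
    c gray
      c→b: b black — skip
    c black
  j black
  e gray
    e→j: j black — skip
    f gray
      a gray
        d gray
          g gray
            h gray
              h→c: c black — skip
              h→b: b black — skip
            h black
            g→c: c black — skip
            g→e: e is gray → back edge
Back edge found, so a cycle exists: e → f → a → d → g → e.

Yes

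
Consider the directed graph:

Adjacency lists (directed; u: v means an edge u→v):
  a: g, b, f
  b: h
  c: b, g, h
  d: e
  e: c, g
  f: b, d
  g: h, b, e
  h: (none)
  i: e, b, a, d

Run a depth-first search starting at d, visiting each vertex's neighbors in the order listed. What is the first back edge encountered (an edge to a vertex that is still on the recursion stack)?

g→e

DFS from d (visiting each vertex's neighbors in the order listed); mark gray on enter, black on exit:
d gray
  e gray
    c gray
      b gray
        h gray
        h black
      b black
      g gray
        g→h: h black — skip
        g→b: b black — skip
        g→e: e is gray → back edge
First back edge: g → e.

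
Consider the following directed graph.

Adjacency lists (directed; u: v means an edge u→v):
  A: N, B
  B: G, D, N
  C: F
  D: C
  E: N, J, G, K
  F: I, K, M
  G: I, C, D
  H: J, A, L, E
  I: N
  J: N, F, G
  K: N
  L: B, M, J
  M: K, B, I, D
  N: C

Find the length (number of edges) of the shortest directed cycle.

4

For each vertex v, BFS finds the shortest path from v back to v.
The shortest such closed walk is F → I → N → C → F, length 4.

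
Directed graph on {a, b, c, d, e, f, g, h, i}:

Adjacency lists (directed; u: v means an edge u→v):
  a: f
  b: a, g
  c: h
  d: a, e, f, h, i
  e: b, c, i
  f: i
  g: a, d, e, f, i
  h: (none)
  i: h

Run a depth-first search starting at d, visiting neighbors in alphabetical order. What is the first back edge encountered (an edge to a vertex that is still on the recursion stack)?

g->d

DFS from d (visiting neighbors in alphabetical order); mark gray on enter, black on exit:
d gray
  a gray
    f gray
      i gray
        h gray
        h black
      i black
    f black
  a black
  e gray
    b gray
      b→a: a black — skip
      g gray
        g→a: a black — skip
        g→d: d is gray → back edge
First back edge: g → d.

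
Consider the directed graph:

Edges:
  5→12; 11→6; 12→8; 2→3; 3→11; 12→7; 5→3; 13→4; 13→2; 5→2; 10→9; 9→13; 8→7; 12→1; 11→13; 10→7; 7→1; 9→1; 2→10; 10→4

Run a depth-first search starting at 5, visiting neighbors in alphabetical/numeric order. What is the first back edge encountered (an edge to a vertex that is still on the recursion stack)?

DFS from 5 (visiting neighbors in alphabetical/numeric order); mark gray on enter, black on exit:
5 gray
  2 gray
    3 gray
      11 gray
        6 gray
        6 black
        13 gray
          13→2: 2 is gray → back edge
First back edge: 13 → 2.

13->2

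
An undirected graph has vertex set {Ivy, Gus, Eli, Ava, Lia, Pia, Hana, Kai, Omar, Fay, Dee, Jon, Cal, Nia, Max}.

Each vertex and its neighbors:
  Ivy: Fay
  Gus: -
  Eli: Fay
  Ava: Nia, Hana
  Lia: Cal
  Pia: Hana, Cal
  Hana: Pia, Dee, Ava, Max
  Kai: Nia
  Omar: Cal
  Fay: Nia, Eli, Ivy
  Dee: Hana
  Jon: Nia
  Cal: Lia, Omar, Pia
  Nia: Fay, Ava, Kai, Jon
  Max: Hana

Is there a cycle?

No

DFS, tracking each vertex's parent; an edge to a visited non-parent vertex closes a cycle.
Start from Lia:
visit Lia (parent –)
  visit Cal (parent Lia)
    Cal–Lia: parent, skip
    visit Omar (parent Cal)
      Omar–Cal: parent, skip
    visit Pia (parent Cal)
      visit Hana (parent Pia)
        Hana–Pia: parent, skip
        visit Dee (parent Hana)
          Dee–Hana: parent, skip
        visit Ava (parent Hana)
          visit Nia (parent Ava)
            visit Fay (parent Nia)
              Fay–Nia: parent, skip
              visit Eli (parent Fay)
                Eli–Fay: parent, skip
              visit Ivy (parent Fay)
                Ivy–Fay: parent, skip
            Nia–Ava: parent, skip
            visit Kai (parent Nia)
              Kai–Nia: parent, skip
            visit Jon (parent Nia)
              Jon–Nia: parent, skip
          Ava–Hana: parent, skip
        visit Max (parent Hana)
          Max–Hana: parent, skip
      Pia–Cal: parent, skip
visit Gus (parent –)
No non-parent visited neighbor found — the graph is a forest.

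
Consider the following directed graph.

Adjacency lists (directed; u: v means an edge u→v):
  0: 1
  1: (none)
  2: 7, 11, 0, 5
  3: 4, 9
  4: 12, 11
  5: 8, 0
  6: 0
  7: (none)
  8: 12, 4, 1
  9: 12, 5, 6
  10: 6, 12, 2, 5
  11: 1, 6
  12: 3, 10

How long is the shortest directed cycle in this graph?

2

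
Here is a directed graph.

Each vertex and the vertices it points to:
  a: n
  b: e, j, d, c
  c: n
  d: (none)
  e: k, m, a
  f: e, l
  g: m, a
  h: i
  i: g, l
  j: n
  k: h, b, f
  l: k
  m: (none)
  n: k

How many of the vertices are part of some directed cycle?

A vertex is on a directed cycle iff it belongs to a strongly connected component of size ≥ 2 (or has a self-loop).
The vertices on cycles are {a, b, c, e, f, g, h, i, j, k, l, n} — 12 in total.

12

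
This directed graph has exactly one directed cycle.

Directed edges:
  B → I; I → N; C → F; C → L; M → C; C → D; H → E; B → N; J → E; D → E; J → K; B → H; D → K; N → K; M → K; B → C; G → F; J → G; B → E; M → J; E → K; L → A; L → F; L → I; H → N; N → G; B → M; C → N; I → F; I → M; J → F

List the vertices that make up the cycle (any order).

DFS with gray/black marking from M:
M gray
  J gray
    F gray
    F black
    G gray
      G→F: F black — skip
    G black
    K gray
    K black
    E gray
      E→K: K black — skip
    E black
  J black
  C gray
    N gray
      N→K: K black — skip
      N→G: G black — skip
    N black
    D gray
      D→E: E black — skip
      D→K: K black — skip
    D black
    L gray
      A gray
      A black
      I gray
        I→M: M is gray → back edge
Back edge closes the cycle M → C → L → I → M; its vertices are {C, I, L, M}.

C, I, L, M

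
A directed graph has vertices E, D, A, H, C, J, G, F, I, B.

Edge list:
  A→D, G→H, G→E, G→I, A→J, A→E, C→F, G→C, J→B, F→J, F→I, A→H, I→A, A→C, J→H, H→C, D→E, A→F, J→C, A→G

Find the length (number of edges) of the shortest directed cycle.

3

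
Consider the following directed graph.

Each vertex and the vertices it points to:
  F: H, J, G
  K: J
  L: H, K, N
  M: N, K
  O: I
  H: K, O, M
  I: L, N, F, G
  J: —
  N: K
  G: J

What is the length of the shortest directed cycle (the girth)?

4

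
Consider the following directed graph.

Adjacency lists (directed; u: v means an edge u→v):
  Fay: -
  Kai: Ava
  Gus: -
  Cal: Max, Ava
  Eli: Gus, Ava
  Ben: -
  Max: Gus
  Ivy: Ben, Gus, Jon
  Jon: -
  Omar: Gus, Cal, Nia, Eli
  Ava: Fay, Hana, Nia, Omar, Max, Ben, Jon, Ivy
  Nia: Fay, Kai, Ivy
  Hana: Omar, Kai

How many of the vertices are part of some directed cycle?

7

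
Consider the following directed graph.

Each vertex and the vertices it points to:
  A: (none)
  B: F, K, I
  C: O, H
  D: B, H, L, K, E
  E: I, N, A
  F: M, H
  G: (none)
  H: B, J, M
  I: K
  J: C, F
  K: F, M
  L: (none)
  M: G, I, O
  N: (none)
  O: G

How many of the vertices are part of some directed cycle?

8

A vertex is on a directed cycle iff it belongs to a strongly connected component of size ≥ 2 (or has a self-loop).
The vertices on cycles are {B, C, F, H, I, J, K, M} — 8 in total.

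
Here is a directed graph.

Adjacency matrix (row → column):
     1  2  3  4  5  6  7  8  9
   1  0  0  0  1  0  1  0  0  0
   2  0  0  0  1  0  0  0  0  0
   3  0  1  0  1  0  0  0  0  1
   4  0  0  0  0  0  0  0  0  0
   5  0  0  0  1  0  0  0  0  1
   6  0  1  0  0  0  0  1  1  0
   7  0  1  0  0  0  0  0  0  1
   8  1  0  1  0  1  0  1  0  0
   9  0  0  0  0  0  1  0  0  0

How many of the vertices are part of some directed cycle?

7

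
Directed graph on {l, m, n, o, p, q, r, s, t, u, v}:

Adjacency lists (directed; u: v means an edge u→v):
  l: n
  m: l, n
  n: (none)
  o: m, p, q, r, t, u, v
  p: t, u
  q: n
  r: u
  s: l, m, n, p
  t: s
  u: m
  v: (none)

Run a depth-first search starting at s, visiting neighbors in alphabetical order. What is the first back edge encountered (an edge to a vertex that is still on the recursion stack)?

t→s

DFS from s (visiting neighbors in alphabetical order); mark gray on enter, black on exit:
s gray
  l gray
    n gray
    n black
  l black
  m gray
    m→l: l black — skip
    m→n: n black — skip
  m black
  s→n: n black — skip
  p gray
    t gray
      t→s: s is gray → back edge
First back edge: t → s.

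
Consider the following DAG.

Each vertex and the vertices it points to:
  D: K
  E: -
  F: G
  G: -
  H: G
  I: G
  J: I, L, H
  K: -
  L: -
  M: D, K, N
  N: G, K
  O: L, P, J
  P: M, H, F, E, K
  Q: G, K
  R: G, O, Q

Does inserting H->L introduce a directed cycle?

No

Adding H→L creates a cycle iff L can already reach H.
Explore from L: no path reaches H. The graph stays acyclic.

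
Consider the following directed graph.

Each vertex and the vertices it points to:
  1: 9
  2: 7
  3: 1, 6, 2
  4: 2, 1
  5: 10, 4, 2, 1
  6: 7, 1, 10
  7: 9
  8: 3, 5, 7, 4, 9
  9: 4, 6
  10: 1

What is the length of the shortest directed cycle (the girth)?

3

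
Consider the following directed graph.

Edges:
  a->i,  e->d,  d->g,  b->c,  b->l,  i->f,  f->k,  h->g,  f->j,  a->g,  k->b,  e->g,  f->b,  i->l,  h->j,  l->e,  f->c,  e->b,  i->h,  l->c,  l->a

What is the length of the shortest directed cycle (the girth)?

3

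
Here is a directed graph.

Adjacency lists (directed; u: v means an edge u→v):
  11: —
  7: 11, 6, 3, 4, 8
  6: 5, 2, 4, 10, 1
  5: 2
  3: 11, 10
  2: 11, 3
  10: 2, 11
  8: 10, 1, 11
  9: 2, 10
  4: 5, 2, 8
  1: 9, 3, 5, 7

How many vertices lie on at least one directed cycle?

8

A vertex is on a directed cycle iff it belongs to a strongly connected component of size ≥ 2 (or has a self-loop).
The vertices on cycles are {1, 2, 3, 4, 6, 7, 8, 10} — 8 in total.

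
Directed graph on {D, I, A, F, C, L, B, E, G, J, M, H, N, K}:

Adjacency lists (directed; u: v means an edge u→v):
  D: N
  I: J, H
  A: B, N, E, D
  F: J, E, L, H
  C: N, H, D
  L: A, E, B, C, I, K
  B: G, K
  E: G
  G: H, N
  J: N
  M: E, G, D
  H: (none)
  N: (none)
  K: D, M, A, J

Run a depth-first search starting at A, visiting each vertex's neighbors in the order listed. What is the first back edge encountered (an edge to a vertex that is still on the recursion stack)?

K→A

DFS from A (visiting each vertex's neighbors in the order listed); mark gray on enter, black on exit:
A gray
  B gray
    G gray
      H gray
      H black
      N gray
      N black
    G black
    K gray
      D gray
        D→N: N black — skip
      D black
      M gray
        E gray
          E→G: G black — skip
        E black
        M→G: G black — skip
        M→D: D black — skip
      M black
      K→A: A is gray → back edge
First back edge: K → A.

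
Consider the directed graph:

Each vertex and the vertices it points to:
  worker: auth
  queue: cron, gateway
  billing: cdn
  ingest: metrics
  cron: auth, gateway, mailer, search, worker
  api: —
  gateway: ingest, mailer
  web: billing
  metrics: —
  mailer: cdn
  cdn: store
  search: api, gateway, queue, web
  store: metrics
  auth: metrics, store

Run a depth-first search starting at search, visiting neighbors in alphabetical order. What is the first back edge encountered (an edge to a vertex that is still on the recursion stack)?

cron->search

DFS from search (visiting neighbors in alphabetical order); mark gray on enter, black on exit:
search gray
  api gray
  api black
  gateway gray
    ingest gray
      metrics gray
      metrics black
    ingest black
    mailer gray
      cdn gray
        store gray
          store→metrics: metrics black — skip
        store black
      cdn black
    mailer black
  gateway black
  queue gray
    cron gray
      auth gray
        auth→metrics: metrics black — skip
        auth→store: store black — skip
      auth black
      cron→gateway: gateway black — skip
      cron→mailer: mailer black — skip
      cron→search: search is gray → back edge
First back edge: cron → search.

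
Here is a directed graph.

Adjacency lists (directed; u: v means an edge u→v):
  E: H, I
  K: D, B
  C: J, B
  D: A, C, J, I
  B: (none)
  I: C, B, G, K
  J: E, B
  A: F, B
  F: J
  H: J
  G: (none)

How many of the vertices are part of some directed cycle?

A vertex is on a directed cycle iff it belongs to a strongly connected component of size ≥ 2 (or has a self-loop).
The vertices on cycles are {A, C, D, E, F, H, I, J, K} — 9 in total.

9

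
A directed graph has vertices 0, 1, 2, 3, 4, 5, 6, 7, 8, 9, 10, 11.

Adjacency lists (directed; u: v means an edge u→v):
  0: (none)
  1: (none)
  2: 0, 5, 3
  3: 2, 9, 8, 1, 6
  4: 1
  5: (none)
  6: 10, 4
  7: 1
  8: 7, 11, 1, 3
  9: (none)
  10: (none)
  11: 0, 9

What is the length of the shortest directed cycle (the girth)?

2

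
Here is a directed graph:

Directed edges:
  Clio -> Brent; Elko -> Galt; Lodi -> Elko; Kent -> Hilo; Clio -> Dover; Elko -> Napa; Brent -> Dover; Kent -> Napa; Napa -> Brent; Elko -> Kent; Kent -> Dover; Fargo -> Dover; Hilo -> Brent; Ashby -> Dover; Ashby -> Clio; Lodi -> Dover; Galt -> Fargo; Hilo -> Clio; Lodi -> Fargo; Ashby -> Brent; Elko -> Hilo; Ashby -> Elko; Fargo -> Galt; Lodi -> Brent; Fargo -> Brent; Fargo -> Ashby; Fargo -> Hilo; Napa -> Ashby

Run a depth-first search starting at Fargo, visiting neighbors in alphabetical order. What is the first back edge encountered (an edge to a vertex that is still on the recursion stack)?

Galt→Fargo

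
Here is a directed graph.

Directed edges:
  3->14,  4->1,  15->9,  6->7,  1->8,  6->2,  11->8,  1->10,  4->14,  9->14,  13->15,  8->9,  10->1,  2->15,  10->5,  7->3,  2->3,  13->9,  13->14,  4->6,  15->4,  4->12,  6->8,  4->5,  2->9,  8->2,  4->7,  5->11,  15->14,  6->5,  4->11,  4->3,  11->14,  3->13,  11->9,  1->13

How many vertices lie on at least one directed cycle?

12

A vertex is on a directed cycle iff it belongs to a strongly connected component of size ≥ 2 (or has a self-loop).
The vertices on cycles are {1, 2, 3, 4, 5, 6, 7, 8, 10, 11, 13, 15} — 12 in total.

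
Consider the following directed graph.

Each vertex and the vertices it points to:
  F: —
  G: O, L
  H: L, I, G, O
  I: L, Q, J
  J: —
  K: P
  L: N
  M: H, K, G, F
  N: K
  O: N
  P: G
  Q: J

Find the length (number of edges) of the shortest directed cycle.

5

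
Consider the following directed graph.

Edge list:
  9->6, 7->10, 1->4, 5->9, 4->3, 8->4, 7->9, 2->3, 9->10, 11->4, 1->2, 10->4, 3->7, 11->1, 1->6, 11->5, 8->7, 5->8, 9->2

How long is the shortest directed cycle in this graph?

For each vertex v, BFS finds the shortest path from v back to v.
The shortest such closed walk is 7 → 9 → 2 → 3 → 7, length 4.

4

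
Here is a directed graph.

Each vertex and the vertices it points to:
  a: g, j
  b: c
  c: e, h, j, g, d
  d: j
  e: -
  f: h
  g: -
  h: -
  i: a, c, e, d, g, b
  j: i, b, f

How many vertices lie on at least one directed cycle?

6

A vertex is on a directed cycle iff it belongs to a strongly connected component of size ≥ 2 (or has a self-loop).
The vertices on cycles are {a, b, c, d, i, j} — 6 in total.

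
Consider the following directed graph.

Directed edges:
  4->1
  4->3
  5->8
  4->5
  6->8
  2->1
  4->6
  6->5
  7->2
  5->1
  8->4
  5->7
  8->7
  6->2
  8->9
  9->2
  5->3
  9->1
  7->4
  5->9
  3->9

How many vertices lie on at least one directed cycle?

A vertex is on a directed cycle iff it belongs to a strongly connected component of size ≥ 2 (or has a self-loop).
The vertices on cycles are {4, 5, 6, 7, 8} — 5 in total.

5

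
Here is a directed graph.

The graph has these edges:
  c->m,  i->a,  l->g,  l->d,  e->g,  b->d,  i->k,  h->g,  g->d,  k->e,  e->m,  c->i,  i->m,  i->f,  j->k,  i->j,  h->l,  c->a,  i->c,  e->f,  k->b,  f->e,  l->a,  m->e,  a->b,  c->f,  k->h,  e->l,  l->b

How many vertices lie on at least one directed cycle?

5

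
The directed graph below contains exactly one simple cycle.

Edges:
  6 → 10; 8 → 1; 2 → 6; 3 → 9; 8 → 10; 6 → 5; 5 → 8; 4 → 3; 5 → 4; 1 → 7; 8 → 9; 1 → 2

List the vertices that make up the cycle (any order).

1, 2, 5, 6, 8

DFS with gray/black marking from 5:
5 gray
  4 gray
    3 gray
      9 gray
      9 black
    3 black
  4 black
  8 gray
    1 gray
      7 gray
      7 black
      2 gray
        6 gray
          6→5: 5 is gray → back edge
Back edge closes the cycle 5 → 8 → 1 → 2 → 6 → 5; its vertices are {1, 2, 5, 6, 8}.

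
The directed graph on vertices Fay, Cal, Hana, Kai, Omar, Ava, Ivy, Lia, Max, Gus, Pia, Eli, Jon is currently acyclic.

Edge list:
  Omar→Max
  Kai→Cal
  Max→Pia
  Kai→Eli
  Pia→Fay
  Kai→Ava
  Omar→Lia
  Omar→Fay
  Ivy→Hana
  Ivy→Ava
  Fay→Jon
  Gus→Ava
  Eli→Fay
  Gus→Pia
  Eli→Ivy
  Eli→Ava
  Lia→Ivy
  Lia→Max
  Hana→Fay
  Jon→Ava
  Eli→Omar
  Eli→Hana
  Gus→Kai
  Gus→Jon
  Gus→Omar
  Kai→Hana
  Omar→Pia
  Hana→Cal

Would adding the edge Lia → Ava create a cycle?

No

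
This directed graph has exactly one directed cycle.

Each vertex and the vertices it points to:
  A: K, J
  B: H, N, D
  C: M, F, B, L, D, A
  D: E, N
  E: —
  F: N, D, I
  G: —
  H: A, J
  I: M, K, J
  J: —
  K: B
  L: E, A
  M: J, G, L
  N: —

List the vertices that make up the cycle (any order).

DFS with gray/black marking from B:
B gray
  H gray
    A gray
      K gray
        K→B: B is gray → back edge
Back edge closes the cycle B → H → A → K → B; its vertices are {A, B, H, K}.

A, B, H, K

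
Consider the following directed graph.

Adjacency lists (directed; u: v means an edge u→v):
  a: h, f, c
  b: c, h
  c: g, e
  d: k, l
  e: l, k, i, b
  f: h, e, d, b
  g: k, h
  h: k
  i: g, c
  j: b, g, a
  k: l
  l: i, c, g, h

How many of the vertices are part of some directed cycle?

8

A vertex is on a directed cycle iff it belongs to a strongly connected component of size ≥ 2 (or has a self-loop).
The vertices on cycles are {b, c, e, g, h, i, k, l} — 8 in total.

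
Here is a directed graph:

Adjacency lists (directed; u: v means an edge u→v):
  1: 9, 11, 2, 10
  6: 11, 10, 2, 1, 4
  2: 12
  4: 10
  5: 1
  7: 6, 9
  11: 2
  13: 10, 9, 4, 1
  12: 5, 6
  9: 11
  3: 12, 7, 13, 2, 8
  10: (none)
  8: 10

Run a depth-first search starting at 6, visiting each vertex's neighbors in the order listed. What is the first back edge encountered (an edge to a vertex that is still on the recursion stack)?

DFS from 6 (visiting each vertex's neighbors in the order listed); mark gray on enter, black on exit:
6 gray
  11 gray
    2 gray
      12 gray
        5 gray
          1 gray
            9 gray
              9→11: 11 is gray → back edge
First back edge: 9 → 11.

9→11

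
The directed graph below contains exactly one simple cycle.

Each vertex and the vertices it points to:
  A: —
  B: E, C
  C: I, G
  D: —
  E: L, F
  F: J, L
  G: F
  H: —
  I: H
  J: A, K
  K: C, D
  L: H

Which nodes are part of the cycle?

DFS with gray/black marking from C:
C gray
  I gray
    H gray
    H black
  I black
  G gray
    F gray
      J gray
        A gray
        A black
        K gray
          K→C: C is gray → back edge
Back edge closes the cycle C → G → F → J → K → C; its vertices are {C, F, G, J, K}.

C, F, G, J, K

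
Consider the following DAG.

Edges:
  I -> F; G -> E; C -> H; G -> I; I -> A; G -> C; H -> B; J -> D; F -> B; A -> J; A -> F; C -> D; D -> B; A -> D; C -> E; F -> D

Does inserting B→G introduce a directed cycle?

Adding B→G creates a cycle iff G can already reach B.
Path from G: G → C → H → B.
So G → … → B → G is a cycle.

Yes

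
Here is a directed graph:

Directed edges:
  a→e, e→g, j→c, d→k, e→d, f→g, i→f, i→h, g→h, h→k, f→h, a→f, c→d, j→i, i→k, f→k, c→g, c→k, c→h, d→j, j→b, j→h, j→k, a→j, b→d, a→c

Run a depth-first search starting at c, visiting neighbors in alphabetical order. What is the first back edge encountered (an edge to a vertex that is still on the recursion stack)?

b→d

DFS from c (visiting neighbors in alphabetical order); mark gray on enter, black on exit:
c gray
  d gray
    j gray
      b gray
        b→d: d is gray → back edge
First back edge: b → d.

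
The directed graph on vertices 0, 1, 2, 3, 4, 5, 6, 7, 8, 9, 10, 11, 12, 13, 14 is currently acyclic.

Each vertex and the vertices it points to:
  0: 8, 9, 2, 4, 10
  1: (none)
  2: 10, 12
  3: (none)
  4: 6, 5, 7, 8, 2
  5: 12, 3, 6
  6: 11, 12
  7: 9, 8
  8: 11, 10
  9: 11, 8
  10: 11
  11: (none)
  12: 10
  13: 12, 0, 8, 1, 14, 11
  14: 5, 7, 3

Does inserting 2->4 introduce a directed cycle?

Adding 2→4 creates a cycle iff 4 can already reach 2.
Path from 4: 4 → 2.
So 4 → … → 2 → 4 is a cycle.

Yes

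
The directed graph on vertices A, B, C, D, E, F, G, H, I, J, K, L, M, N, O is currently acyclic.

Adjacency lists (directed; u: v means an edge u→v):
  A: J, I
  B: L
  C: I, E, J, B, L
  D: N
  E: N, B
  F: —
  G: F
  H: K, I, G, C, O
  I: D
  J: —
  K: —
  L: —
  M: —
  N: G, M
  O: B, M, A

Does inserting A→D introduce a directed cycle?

No

Adding A→D creates a cycle iff D can already reach A.
Explore from D: no path reaches A. The graph stays acyclic.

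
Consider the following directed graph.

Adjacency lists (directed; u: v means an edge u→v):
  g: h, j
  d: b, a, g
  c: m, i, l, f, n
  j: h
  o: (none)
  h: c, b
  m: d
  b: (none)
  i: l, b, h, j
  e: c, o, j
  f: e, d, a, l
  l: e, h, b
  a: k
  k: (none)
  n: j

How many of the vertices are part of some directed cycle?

A vertex is on a directed cycle iff it belongs to a strongly connected component of size ≥ 2 (or has a self-loop).
The vertices on cycles are {c, d, e, f, g, h, i, j, l, m, n} — 11 in total.

11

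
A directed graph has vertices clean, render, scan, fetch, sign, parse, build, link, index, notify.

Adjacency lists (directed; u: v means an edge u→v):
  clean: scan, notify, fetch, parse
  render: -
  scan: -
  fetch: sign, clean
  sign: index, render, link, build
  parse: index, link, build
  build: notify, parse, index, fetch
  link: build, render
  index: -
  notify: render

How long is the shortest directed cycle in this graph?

For each vertex v, BFS finds the shortest path from v back to v.
The shortest such closed walk is clean → fetch → clean, length 2.

2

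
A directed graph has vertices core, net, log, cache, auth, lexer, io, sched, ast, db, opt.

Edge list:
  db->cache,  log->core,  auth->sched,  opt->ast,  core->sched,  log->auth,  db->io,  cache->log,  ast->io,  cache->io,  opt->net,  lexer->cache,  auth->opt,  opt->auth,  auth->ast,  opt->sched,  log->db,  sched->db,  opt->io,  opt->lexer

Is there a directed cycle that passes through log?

Yes

log is on a cycle iff log can reach itself via ≥1 edge.
log → db → cache → log — yes.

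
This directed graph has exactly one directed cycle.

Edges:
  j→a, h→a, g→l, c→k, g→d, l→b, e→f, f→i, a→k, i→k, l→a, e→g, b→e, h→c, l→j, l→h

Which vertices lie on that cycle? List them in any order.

DFS with gray/black marking from g:
g gray
  d gray
  d black
  l gray
    j gray
      a gray
        k gray
        k black
      a black
    j black
    l→a: a black — skip
    b gray
      e gray
        e→g: g is gray → back edge
Back edge closes the cycle g → l → b → e → g; its vertices are {b, e, g, l}.

b, e, g, l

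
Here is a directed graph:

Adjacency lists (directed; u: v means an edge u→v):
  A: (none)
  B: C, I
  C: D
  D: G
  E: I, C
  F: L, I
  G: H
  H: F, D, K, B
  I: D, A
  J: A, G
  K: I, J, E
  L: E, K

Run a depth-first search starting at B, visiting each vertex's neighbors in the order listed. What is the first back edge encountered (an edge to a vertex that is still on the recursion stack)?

I→D

DFS from B (visiting each vertex's neighbors in the order listed); mark gray on enter, black on exit:
B gray
  C gray
    D gray
      G gray
        H gray
          F gray
            L gray
              E gray
                I gray
                  I→D: D is gray → back edge
First back edge: I → D.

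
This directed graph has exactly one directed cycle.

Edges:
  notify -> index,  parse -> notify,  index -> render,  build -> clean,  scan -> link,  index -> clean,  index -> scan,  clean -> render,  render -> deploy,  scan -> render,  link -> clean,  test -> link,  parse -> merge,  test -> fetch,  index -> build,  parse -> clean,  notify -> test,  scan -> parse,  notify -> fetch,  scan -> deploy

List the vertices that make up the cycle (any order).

scan, index, parse, notify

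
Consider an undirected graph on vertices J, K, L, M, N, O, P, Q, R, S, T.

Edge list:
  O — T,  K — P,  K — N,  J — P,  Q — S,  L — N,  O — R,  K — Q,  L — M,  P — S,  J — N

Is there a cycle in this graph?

DFS, tracking each vertex's parent; an edge to a visited non-parent vertex closes a cycle.
Start from K:
visit K (parent –)
  visit N (parent K)
    N–K: parent, skip
    visit J (parent N)
      J–N: parent, skip
      visit P (parent J)
        P–K: K visited and ≠ parent → cycle
Cycle: K – N – J – P – K.

Yes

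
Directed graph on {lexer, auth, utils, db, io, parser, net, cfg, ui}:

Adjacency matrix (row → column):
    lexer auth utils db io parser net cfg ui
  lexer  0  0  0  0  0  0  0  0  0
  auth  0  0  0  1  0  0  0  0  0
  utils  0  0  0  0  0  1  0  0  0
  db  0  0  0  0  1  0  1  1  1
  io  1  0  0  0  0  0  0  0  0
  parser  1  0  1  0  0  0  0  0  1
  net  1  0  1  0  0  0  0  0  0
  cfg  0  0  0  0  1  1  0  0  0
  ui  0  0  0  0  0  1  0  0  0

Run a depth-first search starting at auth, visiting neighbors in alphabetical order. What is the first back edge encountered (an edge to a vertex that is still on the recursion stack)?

DFS from auth (visiting neighbors in alphabetical order); mark gray on enter, black on exit:
auth gray
  db gray
    cfg gray
      io gray
        lexer gray
        lexer black
      io black
      parser gray
        parser→lexer: lexer black — skip
        ui gray
          ui→parser: parser is gray → back edge
First back edge: ui → parser.

ui→parser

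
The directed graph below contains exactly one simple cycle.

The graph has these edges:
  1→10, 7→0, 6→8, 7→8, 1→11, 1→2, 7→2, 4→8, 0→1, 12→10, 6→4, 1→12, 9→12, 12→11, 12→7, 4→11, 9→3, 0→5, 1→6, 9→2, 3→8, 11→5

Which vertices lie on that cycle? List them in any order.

0, 1, 7, 12

DFS with gray/black marking from 12:
12 gray
  10 gray
  10 black
  11 gray
    5 gray
    5 black
  11 black
  7 gray
    8 gray
    8 black
    0 gray
      0→5: 5 black — skip
      1 gray
        1→12: 12 is gray → back edge
Back edge closes the cycle 12 → 7 → 0 → 1 → 12; its vertices are {0, 1, 7, 12}.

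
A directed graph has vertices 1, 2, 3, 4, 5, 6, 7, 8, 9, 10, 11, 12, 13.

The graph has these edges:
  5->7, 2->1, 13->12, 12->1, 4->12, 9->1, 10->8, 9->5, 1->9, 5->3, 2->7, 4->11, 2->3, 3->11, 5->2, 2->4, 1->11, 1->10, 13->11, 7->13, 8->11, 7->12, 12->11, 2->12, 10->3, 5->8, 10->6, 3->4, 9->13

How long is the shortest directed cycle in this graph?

For each vertex v, BFS finds the shortest path from v back to v.
The shortest such closed walk is 9 → 1 → 9, length 2.

2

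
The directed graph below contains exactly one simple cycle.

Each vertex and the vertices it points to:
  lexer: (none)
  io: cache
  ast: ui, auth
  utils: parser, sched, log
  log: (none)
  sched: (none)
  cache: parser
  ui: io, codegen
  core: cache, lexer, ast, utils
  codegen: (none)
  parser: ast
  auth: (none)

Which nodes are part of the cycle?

io, ui, ast, cache, parser

DFS with gray/black marking from ast:
ast gray
  ui gray
    io gray
      cache gray
        parser gray
          parser→ast: ast is gray → back edge
Back edge closes the cycle ast → ui → io → cache → parser → ast; its vertices are {io, ui, ast, cache, parser}.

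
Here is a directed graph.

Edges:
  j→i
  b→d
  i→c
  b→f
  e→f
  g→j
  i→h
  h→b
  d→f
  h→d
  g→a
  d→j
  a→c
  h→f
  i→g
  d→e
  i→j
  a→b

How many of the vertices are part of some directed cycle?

7

A vertex is on a directed cycle iff it belongs to a strongly connected component of size ≥ 2 (or has a self-loop).
The vertices on cycles are {a, b, d, g, h, i, j} — 7 in total.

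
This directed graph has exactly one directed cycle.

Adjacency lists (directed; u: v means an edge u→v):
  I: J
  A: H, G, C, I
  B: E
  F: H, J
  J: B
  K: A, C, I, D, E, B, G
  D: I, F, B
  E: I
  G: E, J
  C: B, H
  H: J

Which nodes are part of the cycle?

B, E, I, J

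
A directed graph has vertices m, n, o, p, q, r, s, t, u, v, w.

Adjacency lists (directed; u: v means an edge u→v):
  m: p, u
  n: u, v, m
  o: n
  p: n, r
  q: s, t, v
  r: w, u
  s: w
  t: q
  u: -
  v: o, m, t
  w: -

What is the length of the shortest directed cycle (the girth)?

2

For each vertex v, BFS finds the shortest path from v back to v.
The shortest such closed walk is q → t → q, length 2.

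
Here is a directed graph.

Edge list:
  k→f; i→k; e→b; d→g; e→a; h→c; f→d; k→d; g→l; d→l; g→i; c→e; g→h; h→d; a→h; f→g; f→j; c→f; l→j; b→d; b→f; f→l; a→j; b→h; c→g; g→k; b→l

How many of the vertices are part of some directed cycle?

A vertex is on a directed cycle iff it belongs to a strongly connected component of size ≥ 2 (or has a self-loop).
The vertices on cycles are {a, b, c, d, e, f, g, h, i, k} — 10 in total.

10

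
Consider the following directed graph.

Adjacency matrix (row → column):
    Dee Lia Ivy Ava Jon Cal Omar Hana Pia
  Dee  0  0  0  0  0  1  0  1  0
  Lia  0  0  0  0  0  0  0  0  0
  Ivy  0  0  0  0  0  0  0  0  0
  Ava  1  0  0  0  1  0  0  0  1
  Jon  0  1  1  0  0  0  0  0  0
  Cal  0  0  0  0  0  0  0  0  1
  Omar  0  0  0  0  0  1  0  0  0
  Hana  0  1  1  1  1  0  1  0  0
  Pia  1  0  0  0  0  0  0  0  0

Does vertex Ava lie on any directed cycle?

Yes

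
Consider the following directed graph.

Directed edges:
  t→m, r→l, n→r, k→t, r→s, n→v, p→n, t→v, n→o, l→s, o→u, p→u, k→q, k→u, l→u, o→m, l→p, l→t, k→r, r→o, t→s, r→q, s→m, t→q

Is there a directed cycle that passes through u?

No

u lies on a cycle iff there is a path from u back to itself.
Exploring from u, it never reaches itself; equivalently, its strongly connected component is a singleton.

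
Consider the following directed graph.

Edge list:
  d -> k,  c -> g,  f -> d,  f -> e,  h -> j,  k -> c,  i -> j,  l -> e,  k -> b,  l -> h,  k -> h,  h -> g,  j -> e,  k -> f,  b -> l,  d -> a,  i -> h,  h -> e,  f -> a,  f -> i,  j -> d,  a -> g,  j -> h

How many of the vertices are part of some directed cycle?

8

A vertex is on a directed cycle iff it belongs to a strongly connected component of size ≥ 2 (or has a self-loop).
The vertices on cycles are {b, d, f, h, i, j, k, l} — 8 in total.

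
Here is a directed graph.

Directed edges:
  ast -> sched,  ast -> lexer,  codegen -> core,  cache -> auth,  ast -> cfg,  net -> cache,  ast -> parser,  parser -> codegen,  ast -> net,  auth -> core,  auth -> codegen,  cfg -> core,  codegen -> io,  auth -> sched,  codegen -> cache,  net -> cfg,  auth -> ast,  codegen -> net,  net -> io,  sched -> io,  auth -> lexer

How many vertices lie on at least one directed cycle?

6

A vertex is on a directed cycle iff it belongs to a strongly connected component of size ≥ 2 (or has a self-loop).
The vertices on cycles are {ast, net, auth, cache, parser, codegen} — 6 in total.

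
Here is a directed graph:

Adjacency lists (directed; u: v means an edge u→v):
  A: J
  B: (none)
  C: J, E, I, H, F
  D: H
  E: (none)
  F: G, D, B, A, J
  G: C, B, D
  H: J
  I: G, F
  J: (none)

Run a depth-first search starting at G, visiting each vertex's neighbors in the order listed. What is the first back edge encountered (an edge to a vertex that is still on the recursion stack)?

DFS from G (visiting each vertex's neighbors in the order listed); mark gray on enter, black on exit:
G gray
  C gray
    J gray
    J black
    E gray
    E black
    I gray
      I→G: G is gray → back edge
First back edge: I → G.

I→G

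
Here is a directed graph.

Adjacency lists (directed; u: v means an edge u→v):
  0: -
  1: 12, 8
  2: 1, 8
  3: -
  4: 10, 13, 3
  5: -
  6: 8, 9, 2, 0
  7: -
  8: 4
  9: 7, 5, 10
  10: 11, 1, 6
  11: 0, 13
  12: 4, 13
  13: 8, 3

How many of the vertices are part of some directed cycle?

10

A vertex is on a directed cycle iff it belongs to a strongly connected component of size ≥ 2 (or has a self-loop).
The vertices on cycles are {1, 2, 4, 6, 8, 9, 10, 11, 12, 13} — 10 in total.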